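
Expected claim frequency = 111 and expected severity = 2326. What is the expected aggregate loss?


E[S] = E[N] * E[X]
= 111 * 2326
= 258186


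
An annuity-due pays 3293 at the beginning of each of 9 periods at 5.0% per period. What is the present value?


PV_due = PMT * (1-(1+i)^(-n))/i * (1+i)
PV_immediate = 23406.0568
PV_due = 23406.0568 * 1.05
= 24576.3596


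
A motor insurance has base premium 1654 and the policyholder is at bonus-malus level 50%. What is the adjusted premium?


adjusted = base * BM_level / 100
= 1654 * 50 / 100
= 1654 * 0.5
= 827.0


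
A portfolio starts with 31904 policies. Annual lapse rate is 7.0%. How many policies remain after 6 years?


remaining = initial * (1 - lapse)^years
= 31904 * (1 - 0.07)^6
= 31904 * 0.64699
= 20641.5748


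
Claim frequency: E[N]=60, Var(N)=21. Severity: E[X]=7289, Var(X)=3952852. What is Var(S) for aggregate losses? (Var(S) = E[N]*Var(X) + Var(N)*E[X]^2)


Var(S) = E[N]*Var(X) + Var(N)*E[X]^2
= 60*3952852 + 21*7289^2
= 237171120 + 1115719941
= 1.3529e+09


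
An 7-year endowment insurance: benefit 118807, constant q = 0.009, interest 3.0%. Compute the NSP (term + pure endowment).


Term component = 6491.5435
Pure endowment = 7_p_x * v^7 * benefit = 0.938676 * 0.813092 * 118807 = 90676.978
NSP = 97168.5216


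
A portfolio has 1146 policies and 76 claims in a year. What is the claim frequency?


frequency = claims / policies
= 76 / 1146
= 0.0663


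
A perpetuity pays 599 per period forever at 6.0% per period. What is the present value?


PV = PMT / i
= 599 / 0.06
= 9983.3333


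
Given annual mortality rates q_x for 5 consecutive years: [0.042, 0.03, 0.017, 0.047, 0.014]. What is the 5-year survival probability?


p_k = 1 - q_k for each year
Survival = product of (1 - q_k)
= 0.958 * 0.97 * 0.983 * 0.953 * 0.986
= 0.8583


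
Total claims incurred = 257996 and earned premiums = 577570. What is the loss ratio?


Loss ratio = claims / premiums
= 257996 / 577570
= 0.4467


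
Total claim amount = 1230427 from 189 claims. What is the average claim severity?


severity = total / number
= 1230427 / 189
= 6510.1958


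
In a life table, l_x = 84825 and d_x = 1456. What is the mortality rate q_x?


q_x = d_x / l_x
= 1456 / 84825
= 0.0172


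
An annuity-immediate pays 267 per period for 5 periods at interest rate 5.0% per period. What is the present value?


PV = PMT * (1 - (1+i)^(-n)) / i
= 267 * (1 - (1+0.05)^(-5)) / 0.05
= 267 * (1 - 0.783526) / 0.05
= 267 * 4.329477
= 1155.9703


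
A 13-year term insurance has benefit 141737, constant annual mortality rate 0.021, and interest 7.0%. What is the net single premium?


NSP = benefit * sum_{k=0}^{n-1} k_p_x * q * v^(k+1)
With constant q=0.021, v=0.934579
Sum = 0.158098
NSP = 141737 * 0.158098
= 22408.3061


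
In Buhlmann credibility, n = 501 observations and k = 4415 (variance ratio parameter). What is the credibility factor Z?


Z = n / (n + k)
= 501 / (501 + 4415)
= 501 / 4916
= 0.1019


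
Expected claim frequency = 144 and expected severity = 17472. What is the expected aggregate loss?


E[S] = E[N] * E[X]
= 144 * 17472
= 2.5160e+06


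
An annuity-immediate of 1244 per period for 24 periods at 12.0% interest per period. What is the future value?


FV = PMT * ((1+i)^n - 1) / i
= 1244 * ((1.12)^24 - 1) / 0.12
= 1244 * (15.178629 - 1) / 0.12
= 146985.12


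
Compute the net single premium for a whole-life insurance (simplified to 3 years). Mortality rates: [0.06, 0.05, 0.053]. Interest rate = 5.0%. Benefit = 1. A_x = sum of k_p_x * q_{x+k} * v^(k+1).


v = 0.952381
Year 0: k_p_x=1.0, q=0.06, term=0.057143
Year 1: k_p_x=0.94, q=0.05, term=0.04263
Year 2: k_p_x=0.893, q=0.053, term=0.040885
A_x = 0.1407


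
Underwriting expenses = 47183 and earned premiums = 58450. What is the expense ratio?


Expense ratio = expenses / premiums
= 47183 / 58450
= 0.8072


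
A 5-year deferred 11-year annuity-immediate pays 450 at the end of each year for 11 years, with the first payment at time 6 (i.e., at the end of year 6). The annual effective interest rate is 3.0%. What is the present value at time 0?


PV at time 5 of the 11-year annuity-immediate:
a_n = 450 * (1-(1+0.03)^(-11))/0.03 = 4163.6809
Discount back 5 years to time 0:
PV = 4163.6809 * (1+0.03)^(-5)
= 4163.6809 * 0.862609
= 3591.6277


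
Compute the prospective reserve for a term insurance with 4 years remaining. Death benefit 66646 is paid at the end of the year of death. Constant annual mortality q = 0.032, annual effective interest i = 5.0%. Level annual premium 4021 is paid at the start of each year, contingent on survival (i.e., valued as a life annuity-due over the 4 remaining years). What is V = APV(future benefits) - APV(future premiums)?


v = 1/(1+i) = 0.952381
APV(future benefits) per unit = sum_{k=0}^{3} k_p_x * q * v^(k+1) = 0.108353
APV(future benefits) = 66646 * 0.108353 = 7221.3244
Life annuity-due factor ä_{x:4} = sum_{k=0}^{3} k_p_x * v^k = 3.555348
APV(future premiums) = 4021 * 3.555348 = 14296.0533
V = 7221.3244 - 14296.0533
= -7074.7289


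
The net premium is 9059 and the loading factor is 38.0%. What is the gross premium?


Gross = net * (1 + loading)
= 9059 * (1 + 0.38)
= 9059 * 1.38
= 12501.42


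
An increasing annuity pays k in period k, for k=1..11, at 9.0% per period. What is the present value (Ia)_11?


(Ia)_n = sum_{k=1}^{n} k * v^k, v = 1/(1+i)
v = 0.917431
Sum computed term by term:
(Ia)_11 = 35.0533


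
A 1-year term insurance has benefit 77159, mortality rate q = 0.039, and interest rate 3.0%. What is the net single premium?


NSP = benefit * q * v
v = 1/(1+i) = 0.970874
NSP = 77159 * 0.039 * 0.970874
= 2921.5544


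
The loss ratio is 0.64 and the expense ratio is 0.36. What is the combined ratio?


Combined ratio = loss ratio + expense ratio
= 0.64 + 0.36
= 1.0


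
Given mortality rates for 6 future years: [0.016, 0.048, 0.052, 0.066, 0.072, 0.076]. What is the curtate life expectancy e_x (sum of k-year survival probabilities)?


e_x = sum_{k=1}^{n} k_p_x
k_p_x values:
  1_p_x = 0.984
  2_p_x = 0.936768
  3_p_x = 0.888056
  4_p_x = 0.829444
  5_p_x = 0.769724
  6_p_x = 0.711225
e_x = 5.1192


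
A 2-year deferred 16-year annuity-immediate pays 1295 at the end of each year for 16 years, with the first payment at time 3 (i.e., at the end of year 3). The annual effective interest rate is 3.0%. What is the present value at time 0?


PV at time 2 of the 16-year annuity-immediate:
a_n = 1295 * (1-(1+0.03)^(-16))/0.03 = 16266.6271
Discount back 2 years to time 0:
PV = 16266.6271 * (1+0.03)^(-2)
= 16266.6271 * 0.942596
= 15332.8562


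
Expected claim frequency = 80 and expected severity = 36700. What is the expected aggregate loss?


E[S] = E[N] * E[X]
= 80 * 36700
= 2.9360e+06


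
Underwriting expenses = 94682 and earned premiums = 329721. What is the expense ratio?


Expense ratio = expenses / premiums
= 94682 / 329721
= 0.2872


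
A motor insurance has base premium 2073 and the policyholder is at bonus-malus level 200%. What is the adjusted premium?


adjusted = base * BM_level / 100
= 2073 * 200 / 100
= 2073 * 2.0
= 4146.0


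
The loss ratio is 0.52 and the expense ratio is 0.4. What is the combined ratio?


Combined ratio = loss ratio + expense ratio
= 0.52 + 0.4
= 0.92


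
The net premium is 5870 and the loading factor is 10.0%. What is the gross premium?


Gross = net * (1 + loading)
= 5870 * (1 + 0.1)
= 5870 * 1.1
= 6457.0


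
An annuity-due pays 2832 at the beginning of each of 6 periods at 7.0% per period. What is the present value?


PV_due = PMT * (1-(1+i)^(-n))/i * (1+i)
PV_immediate = 13498.8403
PV_due = 13498.8403 * 1.07
= 14443.7591


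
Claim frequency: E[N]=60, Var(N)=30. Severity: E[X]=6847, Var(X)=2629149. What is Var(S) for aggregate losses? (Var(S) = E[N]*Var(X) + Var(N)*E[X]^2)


Var(S) = E[N]*Var(X) + Var(N)*E[X]^2
= 60*2629149 + 30*6847^2
= 157748940 + 1406442270
= 1.5642e+09


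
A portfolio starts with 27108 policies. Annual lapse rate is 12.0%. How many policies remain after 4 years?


remaining = initial * (1 - lapse)^years
= 27108 * (1 - 0.12)^4
= 27108 * 0.599695
= 16256.5418


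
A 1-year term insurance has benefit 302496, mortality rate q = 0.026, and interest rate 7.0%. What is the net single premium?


NSP = benefit * q * v
v = 1/(1+i) = 0.934579
NSP = 302496 * 0.026 * 0.934579
= 7350.3701


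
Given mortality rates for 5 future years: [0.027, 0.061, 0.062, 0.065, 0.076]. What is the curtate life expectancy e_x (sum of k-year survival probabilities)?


e_x = sum_{k=1}^{n} k_p_x
k_p_x values:
  1_p_x = 0.973
  2_p_x = 0.913647
  3_p_x = 0.857001
  4_p_x = 0.801296
  5_p_x = 0.740397
e_x = 4.2853


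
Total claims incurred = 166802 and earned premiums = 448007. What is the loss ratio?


Loss ratio = claims / premiums
= 166802 / 448007
= 0.3723


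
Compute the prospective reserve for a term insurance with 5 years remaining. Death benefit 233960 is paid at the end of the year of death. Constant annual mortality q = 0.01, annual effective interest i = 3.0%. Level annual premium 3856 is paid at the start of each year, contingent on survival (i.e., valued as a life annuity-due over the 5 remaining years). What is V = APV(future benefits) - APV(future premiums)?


v = 1/(1+i) = 0.970874
APV(future benefits) per unit = sum_{k=0}^{4} k_p_x * q * v^(k+1) = 0.044917
APV(future benefits) = 233960 * 0.044917 = 10508.7596
Life annuity-due factor ä_{x:5} = sum_{k=0}^{4} k_p_x * v^k = 4.626441
APV(future premiums) = 3856 * 4.626441 = 17839.5582
V = 10508.7596 - 17839.5582
= -7330.7986


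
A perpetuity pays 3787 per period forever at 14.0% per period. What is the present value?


PV = PMT / i
= 3787 / 0.14
= 27050.0


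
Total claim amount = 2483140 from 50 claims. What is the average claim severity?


severity = total / number
= 2483140 / 50
= 49662.8


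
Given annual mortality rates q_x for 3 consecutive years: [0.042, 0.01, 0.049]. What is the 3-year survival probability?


p_k = 1 - q_k for each year
Survival = product of (1 - q_k)
= 0.958 * 0.99 * 0.951
= 0.9019


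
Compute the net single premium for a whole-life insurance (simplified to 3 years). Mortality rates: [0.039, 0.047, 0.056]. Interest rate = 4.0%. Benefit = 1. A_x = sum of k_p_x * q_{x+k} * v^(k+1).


v = 0.961538
Year 0: k_p_x=1.0, q=0.039, term=0.0375
Year 1: k_p_x=0.961, q=0.047, term=0.041759
Year 2: k_p_x=0.915833, q=0.056, term=0.045594
A_x = 0.1249


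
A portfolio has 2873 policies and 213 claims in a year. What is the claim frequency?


frequency = claims / policies
= 213 / 2873
= 0.0741


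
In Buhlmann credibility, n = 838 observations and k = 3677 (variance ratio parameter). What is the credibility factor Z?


Z = n / (n + k)
= 838 / (838 + 3677)
= 838 / 4515
= 0.1856


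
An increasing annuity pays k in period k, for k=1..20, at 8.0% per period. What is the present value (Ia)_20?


(Ia)_n = sum_{k=1}^{n} k * v^k, v = 1/(1+i)
v = 0.925926
Sum computed term by term:
(Ia)_20 = 78.9079


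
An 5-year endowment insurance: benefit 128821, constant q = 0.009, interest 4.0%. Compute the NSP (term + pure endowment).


Term component = 5072.9141
Pure endowment = 5_p_x * v^5 * benefit = 0.955803 * 0.821927 * 128821 = 101201.8012
NSP = 106274.7152


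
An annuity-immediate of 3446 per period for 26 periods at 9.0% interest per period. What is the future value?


FV = PMT * ((1+i)^n - 1) / i
= 3446 * ((1.09)^26 - 1) / 0.09
= 3446 * (9.399158 - 1) / 0.09
= 321594.4244


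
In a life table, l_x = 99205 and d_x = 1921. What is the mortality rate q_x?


q_x = d_x / l_x
= 1921 / 99205
= 0.0194


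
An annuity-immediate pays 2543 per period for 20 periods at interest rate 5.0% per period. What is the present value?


PV = PMT * (1 - (1+i)^(-n)) / i
= 2543 * (1 - (1+0.05)^(-20)) / 0.05
= 2543 * (1 - 0.376889) / 0.05
= 2543 * 12.46221
= 31691.4009


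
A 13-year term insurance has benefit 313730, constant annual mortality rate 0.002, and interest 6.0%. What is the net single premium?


NSP = benefit * sum_{k=0}^{n-1} k_p_x * q * v^(k+1)
With constant q=0.002, v=0.943396
Sum = 0.017523
NSP = 313730 * 0.017523
= 5497.4157


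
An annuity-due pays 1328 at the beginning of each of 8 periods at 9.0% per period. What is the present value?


PV_due = PMT * (1-(1+i)^(-n))/i * (1+i)
PV_immediate = 7350.2398
PV_due = 7350.2398 * 1.09
= 8011.7614


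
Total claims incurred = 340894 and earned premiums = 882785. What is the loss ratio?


Loss ratio = claims / premiums
= 340894 / 882785
= 0.3862


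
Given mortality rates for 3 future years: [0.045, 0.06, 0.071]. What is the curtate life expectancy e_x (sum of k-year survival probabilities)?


e_x = sum_{k=1}^{n} k_p_x
k_p_x values:
  1_p_x = 0.955
  2_p_x = 0.8977
  3_p_x = 0.833963
e_x = 2.6867


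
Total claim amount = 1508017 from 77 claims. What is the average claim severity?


severity = total / number
= 1508017 / 77
= 19584.6364


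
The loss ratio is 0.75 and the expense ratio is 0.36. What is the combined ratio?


Combined ratio = loss ratio + expense ratio
= 0.75 + 0.36
= 1.11


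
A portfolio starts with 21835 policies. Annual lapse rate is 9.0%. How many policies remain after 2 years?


remaining = initial * (1 - lapse)^years
= 21835 * (1 - 0.09)^2
= 21835 * 0.8281
= 18081.5635


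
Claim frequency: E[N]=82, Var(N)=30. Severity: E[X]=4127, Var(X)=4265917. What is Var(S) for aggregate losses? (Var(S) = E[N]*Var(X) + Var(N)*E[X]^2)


Var(S) = E[N]*Var(X) + Var(N)*E[X]^2
= 82*4265917 + 30*4127^2
= 349805194 + 510963870
= 8.6077e+08


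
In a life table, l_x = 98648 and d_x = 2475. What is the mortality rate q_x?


q_x = d_x / l_x
= 2475 / 98648
= 0.0251


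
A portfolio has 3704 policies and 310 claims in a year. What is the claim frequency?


frequency = claims / policies
= 310 / 3704
= 0.0837


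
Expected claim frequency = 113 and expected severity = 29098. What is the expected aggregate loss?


E[S] = E[N] * E[X]
= 113 * 29098
= 3.2881e+06


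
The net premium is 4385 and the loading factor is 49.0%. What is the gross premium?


Gross = net * (1 + loading)
= 4385 * (1 + 0.49)
= 4385 * 1.49
= 6533.65


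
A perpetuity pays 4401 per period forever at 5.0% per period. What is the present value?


PV = PMT / i
= 4401 / 0.05
= 88020.0


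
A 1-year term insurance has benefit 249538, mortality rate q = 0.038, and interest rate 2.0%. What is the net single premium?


NSP = benefit * q * v
v = 1/(1+i) = 0.980392
NSP = 249538 * 0.038 * 0.980392
= 9296.5137


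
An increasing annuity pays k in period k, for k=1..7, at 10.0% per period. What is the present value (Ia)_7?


(Ia)_n = sum_{k=1}^{n} k * v^k, v = 1/(1+i)
v = 0.909091
Sum computed term by term:
(Ia)_7 = 17.6315


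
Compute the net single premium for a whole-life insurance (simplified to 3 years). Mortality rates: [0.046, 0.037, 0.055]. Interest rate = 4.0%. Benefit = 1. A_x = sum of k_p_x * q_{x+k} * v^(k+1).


v = 0.961538
Year 0: k_p_x=1.0, q=0.046, term=0.044231
Year 1: k_p_x=0.954, q=0.037, term=0.032635
Year 2: k_p_x=0.918702, q=0.055, term=0.04492
A_x = 0.1218


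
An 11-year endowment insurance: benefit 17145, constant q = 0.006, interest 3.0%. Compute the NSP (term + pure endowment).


Term component = 925.4116
Pure endowment = 11_p_x * v^11 * benefit = 0.935945 * 0.722421 * 17145 = 11592.5305
NSP = 12517.9421


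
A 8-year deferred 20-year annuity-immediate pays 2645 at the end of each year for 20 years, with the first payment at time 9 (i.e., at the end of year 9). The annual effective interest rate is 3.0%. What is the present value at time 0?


PV at time 8 of the 20-year annuity-immediate:
a_n = 2645 * (1-(1+0.03)^(-20))/0.03 = 39350.921
Discount back 8 years to time 0:
PV = 39350.921 * (1+0.03)^(-8)
= 39350.921 * 0.789409
= 31063.9804


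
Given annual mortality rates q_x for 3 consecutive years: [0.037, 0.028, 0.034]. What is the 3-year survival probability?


p_k = 1 - q_k for each year
Survival = product of (1 - q_k)
= 0.963 * 0.972 * 0.966
= 0.9042


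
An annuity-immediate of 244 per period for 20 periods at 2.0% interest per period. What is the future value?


FV = PMT * ((1+i)^n - 1) / i
= 244 * ((1.02)^20 - 1) / 0.02
= 244 * (1.485947 - 1) / 0.02
= 5928.5582


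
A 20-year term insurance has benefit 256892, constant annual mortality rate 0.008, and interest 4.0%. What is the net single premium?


NSP = benefit * sum_{k=0}^{n-1} k_p_x * q * v^(k+1)
With constant q=0.008, v=0.961538
Sum = 0.10189
NSP = 256892 * 0.10189
= 26174.8481


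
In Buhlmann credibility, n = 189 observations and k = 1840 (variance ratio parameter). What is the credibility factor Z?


Z = n / (n + k)
= 189 / (189 + 1840)
= 189 / 2029
= 0.0931


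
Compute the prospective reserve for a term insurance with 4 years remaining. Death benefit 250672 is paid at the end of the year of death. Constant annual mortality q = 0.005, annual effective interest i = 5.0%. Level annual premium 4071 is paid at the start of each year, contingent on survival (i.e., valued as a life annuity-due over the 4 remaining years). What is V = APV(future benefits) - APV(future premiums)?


v = 1/(1+i) = 0.952381
APV(future benefits) per unit = sum_{k=0}^{3} k_p_x * q * v^(k+1) = 0.017603
APV(future benefits) = 250672 * 0.017603 = 4412.4785
Life annuity-due factor ä_{x:4} = sum_{k=0}^{3} k_p_x * v^k = 3.696546
APV(future premiums) = 4071 * 3.696546 = 15048.6372
V = 4412.4785 - 15048.6372
= -10636.1587


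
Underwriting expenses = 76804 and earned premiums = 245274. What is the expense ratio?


Expense ratio = expenses / premiums
= 76804 / 245274
= 0.3131


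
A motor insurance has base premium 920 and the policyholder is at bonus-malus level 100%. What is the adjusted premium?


adjusted = base * BM_level / 100
= 920 * 100 / 100
= 920 * 1.0
= 920.0


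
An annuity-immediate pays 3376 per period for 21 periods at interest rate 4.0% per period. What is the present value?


PV = PMT * (1 - (1+i)^(-n)) / i
= 3376 * (1 - (1+0.04)^(-21)) / 0.04
= 3376 * (1 - 0.438834) / 0.04
= 3376 * 14.02916
= 47362.444


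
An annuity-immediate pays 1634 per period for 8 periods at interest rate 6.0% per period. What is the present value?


PV = PMT * (1 - (1+i)^(-n)) / i
= 1634 * (1 - (1+0.06)^(-8)) / 0.06
= 1634 * (1 - 0.627412) / 0.06
= 1634 * 6.209794
= 10146.8031


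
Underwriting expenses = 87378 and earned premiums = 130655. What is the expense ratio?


Expense ratio = expenses / premiums
= 87378 / 130655
= 0.6688


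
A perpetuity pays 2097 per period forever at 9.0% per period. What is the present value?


PV = PMT / i
= 2097 / 0.09
= 23300.0


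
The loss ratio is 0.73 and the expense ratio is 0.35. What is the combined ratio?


Combined ratio = loss ratio + expense ratio
= 0.73 + 0.35
= 1.08


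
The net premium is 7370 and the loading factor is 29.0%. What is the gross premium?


Gross = net * (1 + loading)
= 7370 * (1 + 0.29)
= 7370 * 1.29
= 9507.3


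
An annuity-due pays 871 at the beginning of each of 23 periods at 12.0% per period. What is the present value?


PV_due = PMT * (1-(1+i)^(-n))/i * (1+i)
PV_immediate = 6722.7558
PV_due = 6722.7558 * 1.12
= 7529.4864


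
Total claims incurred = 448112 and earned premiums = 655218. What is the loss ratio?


Loss ratio = claims / premiums
= 448112 / 655218
= 0.6839


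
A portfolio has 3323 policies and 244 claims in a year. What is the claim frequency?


frequency = claims / policies
= 244 / 3323
= 0.0734


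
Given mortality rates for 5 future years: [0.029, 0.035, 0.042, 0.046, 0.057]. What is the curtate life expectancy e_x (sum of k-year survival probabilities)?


e_x = sum_{k=1}^{n} k_p_x
k_p_x values:
  1_p_x = 0.971
  2_p_x = 0.937015
  3_p_x = 0.89766
  4_p_x = 0.856368
  5_p_x = 0.807555
e_x = 4.4696


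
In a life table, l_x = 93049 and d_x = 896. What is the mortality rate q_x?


q_x = d_x / l_x
= 896 / 93049
= 0.0096


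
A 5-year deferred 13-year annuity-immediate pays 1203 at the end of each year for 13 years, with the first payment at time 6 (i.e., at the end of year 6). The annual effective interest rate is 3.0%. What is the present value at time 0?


PV at time 5 of the 13-year annuity-immediate:
a_n = 1203 * (1-(1+0.03)^(-13))/0.03 = 12793.8513
Discount back 5 years to time 0:
PV = 12793.8513 * (1+0.03)^(-5)
= 12793.8513 * 0.862609
= 11036.0885


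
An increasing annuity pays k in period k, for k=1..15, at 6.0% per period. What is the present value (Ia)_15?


(Ia)_n = sum_{k=1}^{n} k * v^k, v = 1/(1+i)
v = 0.943396
Sum computed term by term:
(Ia)_15 = 67.2668


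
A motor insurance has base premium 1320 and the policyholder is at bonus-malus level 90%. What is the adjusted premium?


adjusted = base * BM_level / 100
= 1320 * 90 / 100
= 1320 * 0.9
= 1188.0


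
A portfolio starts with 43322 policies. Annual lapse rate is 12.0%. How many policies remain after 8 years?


remaining = initial * (1 - lapse)^years
= 43322 * (1 - 0.12)^8
= 43322 * 0.359635
= 15580.0869


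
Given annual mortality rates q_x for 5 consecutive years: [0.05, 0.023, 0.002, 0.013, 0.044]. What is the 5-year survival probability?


p_k = 1 - q_k for each year
Survival = product of (1 - q_k)
= 0.95 * 0.977 * 0.998 * 0.987 * 0.956
= 0.874


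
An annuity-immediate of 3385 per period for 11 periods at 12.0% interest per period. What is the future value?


FV = PMT * ((1+i)^n - 1) / i
= 3385 * ((1.12)^11 - 1) / 0.12
= 3385 * (3.47855 - 1) / 0.12
= 69915.7644


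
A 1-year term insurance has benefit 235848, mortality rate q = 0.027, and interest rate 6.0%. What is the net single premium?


NSP = benefit * q * v
v = 1/(1+i) = 0.943396
NSP = 235848 * 0.027 * 0.943396
= 6007.4491


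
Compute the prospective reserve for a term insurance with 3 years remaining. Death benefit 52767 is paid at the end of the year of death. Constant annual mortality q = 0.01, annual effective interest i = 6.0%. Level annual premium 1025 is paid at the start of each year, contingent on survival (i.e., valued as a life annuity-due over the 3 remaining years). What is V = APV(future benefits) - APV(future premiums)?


v = 1/(1+i) = 0.943396
APV(future benefits) per unit = sum_{k=0}^{2} k_p_x * q * v^(k+1) = 0.026474
APV(future benefits) = 52767 * 0.026474 = 1396.9554
Life annuity-due factor ä_{x:3} = sum_{k=0}^{2} k_p_x * v^k = 2.806248
APV(future premiums) = 1025 * 2.806248 = 2876.404
V = 1396.9554 - 2876.404
= -1479.4485


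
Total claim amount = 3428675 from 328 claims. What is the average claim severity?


severity = total / number
= 3428675 / 328
= 10453.2774


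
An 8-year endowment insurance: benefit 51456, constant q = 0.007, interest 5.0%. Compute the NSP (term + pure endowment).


Term component = 2275.8315
Pure endowment = 8_p_x * v^8 * benefit = 0.945353 * 0.676839 * 51456 = 32924.2293
NSP = 35200.0608


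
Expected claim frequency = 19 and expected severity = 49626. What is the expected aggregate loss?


E[S] = E[N] * E[X]
= 19 * 49626
= 942894


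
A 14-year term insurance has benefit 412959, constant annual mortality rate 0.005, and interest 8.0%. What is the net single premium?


NSP = benefit * sum_{k=0}^{n-1} k_p_x * q * v^(k+1)
With constant q=0.005, v=0.925926
Sum = 0.040154
NSP = 412959 * 0.040154
= 16581.809


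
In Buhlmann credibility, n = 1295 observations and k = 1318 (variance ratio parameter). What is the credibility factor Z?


Z = n / (n + k)
= 1295 / (1295 + 1318)
= 1295 / 2613
= 0.4956


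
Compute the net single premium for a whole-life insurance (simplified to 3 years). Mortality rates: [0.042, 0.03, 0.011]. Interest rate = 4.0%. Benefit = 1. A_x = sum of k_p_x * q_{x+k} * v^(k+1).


v = 0.961538
Year 0: k_p_x=1.0, q=0.042, term=0.040385
Year 1: k_p_x=0.958, q=0.03, term=0.026572
Year 2: k_p_x=0.92926, q=0.011, term=0.009087
A_x = 0.076


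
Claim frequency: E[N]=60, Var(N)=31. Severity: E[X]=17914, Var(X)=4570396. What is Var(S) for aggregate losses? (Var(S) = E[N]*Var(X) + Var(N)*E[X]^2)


Var(S) = E[N]*Var(X) + Var(N)*E[X]^2
= 60*4570396 + 31*17914^2
= 274223760 + 9948253276
= 1.0222e+10


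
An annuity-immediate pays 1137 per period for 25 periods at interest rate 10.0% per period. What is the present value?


PV = PMT * (1 - (1+i)^(-n)) / i
= 1137 * (1 - (1+0.1)^(-25)) / 0.1
= 1137 * (1 - 0.092296) / 0.1
= 1137 * 9.07704
= 10320.5945


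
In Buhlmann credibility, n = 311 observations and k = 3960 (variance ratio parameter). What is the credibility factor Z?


Z = n / (n + k)
= 311 / (311 + 3960)
= 311 / 4271
= 0.0728


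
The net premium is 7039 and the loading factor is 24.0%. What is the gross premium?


Gross = net * (1 + loading)
= 7039 * (1 + 0.24)
= 7039 * 1.24
= 8728.36


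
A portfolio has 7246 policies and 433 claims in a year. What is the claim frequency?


frequency = claims / policies
= 433 / 7246
= 0.0598


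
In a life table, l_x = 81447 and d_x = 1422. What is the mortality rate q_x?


q_x = d_x / l_x
= 1422 / 81447
= 0.0175


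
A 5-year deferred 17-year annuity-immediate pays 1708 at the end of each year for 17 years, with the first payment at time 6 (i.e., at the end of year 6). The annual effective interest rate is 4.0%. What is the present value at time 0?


PV at time 5 of the 17-year annuity-immediate:
a_n = 1708 * (1-(1+0.04)^(-17))/0.04 = 20778.9624
Discount back 5 years to time 0:
PV = 20778.9624 * (1+0.04)^(-5)
= 20778.9624 * 0.821927
= 17078.7924


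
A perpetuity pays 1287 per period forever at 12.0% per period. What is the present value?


PV = PMT / i
= 1287 / 0.12
= 10725.0


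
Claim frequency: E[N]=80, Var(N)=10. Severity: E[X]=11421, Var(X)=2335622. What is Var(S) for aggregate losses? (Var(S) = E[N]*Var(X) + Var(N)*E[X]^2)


Var(S) = E[N]*Var(X) + Var(N)*E[X]^2
= 80*2335622 + 10*11421^2
= 186849760 + 1304392410
= 1.4912e+09


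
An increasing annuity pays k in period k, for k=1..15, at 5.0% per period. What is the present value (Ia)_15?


(Ia)_n = sum_{k=1}^{n} k * v^k, v = 1/(1+i)
v = 0.952381
Sum computed term by term:
(Ia)_15 = 73.6677


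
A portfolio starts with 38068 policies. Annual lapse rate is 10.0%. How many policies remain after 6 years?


remaining = initial * (1 - lapse)^years
= 38068 * (1 - 0.1)^6
= 38068 * 0.531441
= 20230.896


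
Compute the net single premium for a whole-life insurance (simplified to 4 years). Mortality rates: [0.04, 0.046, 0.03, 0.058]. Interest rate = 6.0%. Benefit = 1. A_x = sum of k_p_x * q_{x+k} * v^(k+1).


v = 0.943396
Year 0: k_p_x=1.0, q=0.04, term=0.037736
Year 1: k_p_x=0.96, q=0.046, term=0.039302
Year 2: k_p_x=0.91584, q=0.03, term=0.023069
Year 3: k_p_x=0.888365, q=0.058, term=0.040813
A_x = 0.1409


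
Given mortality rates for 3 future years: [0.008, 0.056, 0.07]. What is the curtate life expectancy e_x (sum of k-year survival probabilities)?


e_x = sum_{k=1}^{n} k_p_x
k_p_x values:
  1_p_x = 0.992
  2_p_x = 0.936448
  3_p_x = 0.870897
e_x = 2.7993


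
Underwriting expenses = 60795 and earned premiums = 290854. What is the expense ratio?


Expense ratio = expenses / premiums
= 60795 / 290854
= 0.209


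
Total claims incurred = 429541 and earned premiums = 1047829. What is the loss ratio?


Loss ratio = claims / premiums
= 429541 / 1047829
= 0.4099


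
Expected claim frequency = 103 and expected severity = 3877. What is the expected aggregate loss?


E[S] = E[N] * E[X]
= 103 * 3877
= 399331


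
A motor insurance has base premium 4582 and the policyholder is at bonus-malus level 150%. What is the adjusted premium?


adjusted = base * BM_level / 100
= 4582 * 150 / 100
= 4582 * 1.5
= 6873.0


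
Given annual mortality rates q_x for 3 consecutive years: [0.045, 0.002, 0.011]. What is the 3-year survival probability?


p_k = 1 - q_k for each year
Survival = product of (1 - q_k)
= 0.955 * 0.998 * 0.989
= 0.9426


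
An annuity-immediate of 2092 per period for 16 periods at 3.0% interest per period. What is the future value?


FV = PMT * ((1+i)^n - 1) / i
= 2092 * ((1.03)^16 - 1) / 0.03
= 2092 * (1.604706 - 1) / 0.03
= 42168.1957


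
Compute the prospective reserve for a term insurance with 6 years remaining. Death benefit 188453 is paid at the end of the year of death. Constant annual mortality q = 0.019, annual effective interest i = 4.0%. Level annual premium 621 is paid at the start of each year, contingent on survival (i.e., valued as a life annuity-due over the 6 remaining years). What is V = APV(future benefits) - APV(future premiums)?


v = 1/(1+i) = 0.961538
APV(future benefits) per unit = sum_{k=0}^{5} k_p_x * q * v^(k+1) = 0.095196
APV(future benefits) = 188453 * 0.095196 = 17939.9735
Life annuity-due factor ä_{x:6} = sum_{k=0}^{5} k_p_x * v^k = 5.210729
APV(future premiums) = 621 * 5.210729 = 3235.8627
V = 17939.9735 - 3235.8627
= 14704.1108


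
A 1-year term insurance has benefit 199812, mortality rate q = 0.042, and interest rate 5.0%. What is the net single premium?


NSP = benefit * q * v
v = 1/(1+i) = 0.952381
NSP = 199812 * 0.042 * 0.952381
= 7992.48


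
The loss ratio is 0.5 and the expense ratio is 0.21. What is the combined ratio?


Combined ratio = loss ratio + expense ratio
= 0.5 + 0.21
= 0.71


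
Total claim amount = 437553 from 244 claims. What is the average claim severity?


severity = total / number
= 437553 / 244
= 1793.25


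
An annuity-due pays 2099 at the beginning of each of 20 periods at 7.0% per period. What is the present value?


PV_due = PMT * (1-(1+i)^(-n))/i * (1+i)
PV_immediate = 22236.8359
PV_due = 22236.8359 * 1.07
= 23793.4144


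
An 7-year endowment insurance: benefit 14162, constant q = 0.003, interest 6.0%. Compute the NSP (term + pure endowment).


Term component = 235.2133
Pure endowment = 7_p_x * v^7 * benefit = 0.979188 * 0.665057 * 14162 = 9222.5208
NSP = 9457.7341


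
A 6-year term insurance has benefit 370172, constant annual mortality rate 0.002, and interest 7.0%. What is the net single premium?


NSP = benefit * sum_{k=0}^{n-1} k_p_x * q * v^(k+1)
With constant q=0.002, v=0.934579
Sum = 0.009489
NSP = 370172 * 0.009489
= 3512.665


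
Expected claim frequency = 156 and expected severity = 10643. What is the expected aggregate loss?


E[S] = E[N] * E[X]
= 156 * 10643
= 1.6603e+06


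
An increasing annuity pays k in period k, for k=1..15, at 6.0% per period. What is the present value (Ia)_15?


(Ia)_n = sum_{k=1}^{n} k * v^k, v = 1/(1+i)
v = 0.943396
Sum computed term by term:
(Ia)_15 = 67.2668


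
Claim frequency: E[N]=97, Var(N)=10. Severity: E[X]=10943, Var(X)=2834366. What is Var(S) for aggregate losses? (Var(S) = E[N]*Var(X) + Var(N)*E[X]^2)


Var(S) = E[N]*Var(X) + Var(N)*E[X]^2
= 97*2834366 + 10*10943^2
= 274933502 + 1197492490
= 1.4724e+09


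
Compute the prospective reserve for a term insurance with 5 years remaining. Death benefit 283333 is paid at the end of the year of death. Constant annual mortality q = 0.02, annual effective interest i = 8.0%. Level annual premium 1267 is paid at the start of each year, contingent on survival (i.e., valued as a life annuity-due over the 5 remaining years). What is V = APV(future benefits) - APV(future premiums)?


v = 1/(1+i) = 0.925926
APV(future benefits) per unit = sum_{k=0}^{4} k_p_x * q * v^(k+1) = 0.076961
APV(future benefits) = 283333 * 0.076961 = 21805.687
Life annuity-due factor ä_{x:5} = sum_{k=0}^{4} k_p_x * v^k = 4.155912
APV(future premiums) = 1267 * 4.155912 = 5265.5409
V = 21805.687 - 5265.5409
= 16540.1461


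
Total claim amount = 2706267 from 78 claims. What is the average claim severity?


severity = total / number
= 2706267 / 78
= 34695.7308


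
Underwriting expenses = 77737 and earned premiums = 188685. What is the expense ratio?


Expense ratio = expenses / premiums
= 77737 / 188685
= 0.412


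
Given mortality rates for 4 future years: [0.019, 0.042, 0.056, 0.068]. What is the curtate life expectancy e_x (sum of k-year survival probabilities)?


e_x = sum_{k=1}^{n} k_p_x
k_p_x values:
  1_p_x = 0.981
  2_p_x = 0.939798
  3_p_x = 0.887169
  4_p_x = 0.826842
e_x = 3.6348


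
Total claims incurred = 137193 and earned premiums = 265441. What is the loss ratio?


Loss ratio = claims / premiums
= 137193 / 265441
= 0.5168


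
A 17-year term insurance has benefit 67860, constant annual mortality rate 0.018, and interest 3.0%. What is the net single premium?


NSP = benefit * sum_{k=0}^{n-1} k_p_x * q * v^(k+1)
With constant q=0.018, v=0.970874
Sum = 0.208393
NSP = 67860 * 0.208393
= 14141.5361


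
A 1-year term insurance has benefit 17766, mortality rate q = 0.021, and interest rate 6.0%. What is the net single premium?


NSP = benefit * q * v
v = 1/(1+i) = 0.943396
NSP = 17766 * 0.021 * 0.943396
= 351.9679


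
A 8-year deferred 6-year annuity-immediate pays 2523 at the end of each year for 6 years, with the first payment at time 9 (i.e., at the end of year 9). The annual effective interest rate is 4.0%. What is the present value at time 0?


PV at time 8 of the 6-year annuity-immediate:
a_n = 2523 * (1-(1+0.04)^(-6))/0.04 = 13225.9113
Discount back 8 years to time 0:
PV = 13225.9113 * (1+0.04)^(-8)
= 13225.9113 * 0.73069
= 9664.0438


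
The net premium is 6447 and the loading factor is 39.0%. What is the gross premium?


Gross = net * (1 + loading)
= 6447 * (1 + 0.39)
= 6447 * 1.39
= 8961.33


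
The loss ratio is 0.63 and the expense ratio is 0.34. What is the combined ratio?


Combined ratio = loss ratio + expense ratio
= 0.63 + 0.34
= 0.97


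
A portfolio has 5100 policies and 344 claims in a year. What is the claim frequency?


frequency = claims / policies
= 344 / 5100
= 0.0675


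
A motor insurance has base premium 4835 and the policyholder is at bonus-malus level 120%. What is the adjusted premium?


adjusted = base * BM_level / 100
= 4835 * 120 / 100
= 4835 * 1.2
= 5802.0


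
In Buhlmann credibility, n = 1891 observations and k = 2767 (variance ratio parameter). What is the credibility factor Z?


Z = n / (n + k)
= 1891 / (1891 + 2767)
= 1891 / 4658
= 0.406


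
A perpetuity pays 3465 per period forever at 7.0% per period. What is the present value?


PV = PMT / i
= 3465 / 0.07
= 49500.0


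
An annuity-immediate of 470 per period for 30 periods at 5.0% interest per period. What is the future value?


FV = PMT * ((1+i)^n - 1) / i
= 470 * ((1.05)^30 - 1) / 0.05
= 470 * (4.321942 - 1) / 0.05
= 31226.2583


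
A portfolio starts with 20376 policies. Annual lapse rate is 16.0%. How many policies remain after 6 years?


remaining = initial * (1 - lapse)^years
= 20376 * (1 - 0.16)^6
= 20376 * 0.351298
= 7158.0487


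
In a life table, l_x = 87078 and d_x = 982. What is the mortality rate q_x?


q_x = d_x / l_x
= 982 / 87078
= 0.0113


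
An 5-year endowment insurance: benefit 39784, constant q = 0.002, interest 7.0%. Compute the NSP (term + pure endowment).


Term component = 325.03
Pure endowment = 5_p_x * v^5 * benefit = 0.99004 * 0.712986 * 39784 = 28082.9201
NSP = 28407.9501


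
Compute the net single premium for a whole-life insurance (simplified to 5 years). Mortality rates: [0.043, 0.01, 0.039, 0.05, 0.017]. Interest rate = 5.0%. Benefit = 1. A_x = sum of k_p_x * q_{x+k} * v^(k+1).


v = 0.952381
Year 0: k_p_x=1.0, q=0.043, term=0.040952
Year 1: k_p_x=0.957, q=0.01, term=0.00868
Year 2: k_p_x=0.94743, q=0.039, term=0.031919
Year 3: k_p_x=0.91048, q=0.05, term=0.037453
Year 4: k_p_x=0.864956, q=0.017, term=0.011521
A_x = 0.1305


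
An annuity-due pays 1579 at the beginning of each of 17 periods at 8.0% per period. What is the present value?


PV_due = PMT * (1-(1+i)^(-n))/i * (1+i)
PV_immediate = 14403.0666
PV_due = 14403.0666 * 1.08
= 15555.3119


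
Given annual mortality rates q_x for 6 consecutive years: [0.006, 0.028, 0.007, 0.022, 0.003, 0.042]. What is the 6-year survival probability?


p_k = 1 - q_k for each year
Survival = product of (1 - q_k)
= 0.994 * 0.972 * 0.993 * 0.978 * 0.997 * 0.958
= 0.8962


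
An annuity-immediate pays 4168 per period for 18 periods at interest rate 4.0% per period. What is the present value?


PV = PMT * (1 - (1+i)^(-n)) / i
= 4168 * (1 - (1+0.04)^(-18)) / 0.04
= 4168 * (1 - 0.493628) / 0.04
= 4168 * 12.659297
= 52763.9498


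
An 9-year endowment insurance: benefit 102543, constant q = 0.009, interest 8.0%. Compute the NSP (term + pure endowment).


Term component = 5587.5384
Pure endowment = 9_p_x * v^9 * benefit = 0.921856 * 0.500249 * 102543 = 47288.4534
NSP = 52875.9918


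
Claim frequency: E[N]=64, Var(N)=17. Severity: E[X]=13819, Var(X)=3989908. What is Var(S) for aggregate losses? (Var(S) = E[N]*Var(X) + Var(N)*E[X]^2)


Var(S) = E[N]*Var(X) + Var(N)*E[X]^2
= 64*3989908 + 17*13819^2
= 255354112 + 3246400937
= 3.5018e+09


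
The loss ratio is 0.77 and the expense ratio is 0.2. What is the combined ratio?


Combined ratio = loss ratio + expense ratio
= 0.77 + 0.2
= 0.97


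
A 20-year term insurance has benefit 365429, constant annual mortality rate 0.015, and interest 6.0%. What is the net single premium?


NSP = benefit * sum_{k=0}^{n-1} k_p_x * q * v^(k+1)
With constant q=0.015, v=0.943396
Sum = 0.153907
NSP = 365429 * 0.153907
= 56241.9909


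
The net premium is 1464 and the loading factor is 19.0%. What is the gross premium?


Gross = net * (1 + loading)
= 1464 * (1 + 0.19)
= 1464 * 1.19
= 1742.16


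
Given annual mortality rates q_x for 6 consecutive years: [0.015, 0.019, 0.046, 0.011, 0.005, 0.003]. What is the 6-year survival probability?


p_k = 1 - q_k for each year
Survival = product of (1 - q_k)
= 0.985 * 0.981 * 0.954 * 0.989 * 0.995 * 0.997
= 0.9044


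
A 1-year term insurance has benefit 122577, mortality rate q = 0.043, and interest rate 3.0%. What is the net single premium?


NSP = benefit * q * v
v = 1/(1+i) = 0.970874
NSP = 122577 * 0.043 * 0.970874
= 5117.2922


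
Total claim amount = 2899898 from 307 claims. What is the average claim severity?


severity = total / number
= 2899898 / 307
= 9445.9218


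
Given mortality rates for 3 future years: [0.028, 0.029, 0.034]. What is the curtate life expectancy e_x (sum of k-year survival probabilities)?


e_x = sum_{k=1}^{n} k_p_x
k_p_x values:
  1_p_x = 0.972
  2_p_x = 0.943812
  3_p_x = 0.911722
e_x = 2.8275


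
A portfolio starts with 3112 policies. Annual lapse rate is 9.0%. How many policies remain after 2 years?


remaining = initial * (1 - lapse)^years
= 3112 * (1 - 0.09)^2
= 3112 * 0.8281
= 2577.0472


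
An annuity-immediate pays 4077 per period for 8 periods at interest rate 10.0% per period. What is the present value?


PV = PMT * (1 - (1+i)^(-n)) / i
= 4077 * (1 - (1+0.1)^(-8)) / 0.1
= 4077 * (1 - 0.466507) / 0.1
= 4077 * 5.334926
= 21750.4941


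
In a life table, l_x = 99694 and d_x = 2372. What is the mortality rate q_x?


q_x = d_x / l_x
= 2372 / 99694
= 0.0238


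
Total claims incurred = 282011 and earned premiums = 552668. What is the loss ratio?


Loss ratio = claims / premiums
= 282011 / 552668
= 0.5103


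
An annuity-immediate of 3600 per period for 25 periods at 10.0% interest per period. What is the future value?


FV = PMT * ((1+i)^n - 1) / i
= 3600 * ((1.1)^25 - 1) / 0.1
= 3600 * (10.834706 - 1) / 0.1
= 354049.414


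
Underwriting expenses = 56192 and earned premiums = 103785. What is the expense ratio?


Expense ratio = expenses / premiums
= 56192 / 103785
= 0.5414
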